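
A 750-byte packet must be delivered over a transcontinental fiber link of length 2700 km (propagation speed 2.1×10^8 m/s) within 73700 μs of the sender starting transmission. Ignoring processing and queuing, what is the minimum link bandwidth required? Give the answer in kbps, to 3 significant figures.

L = 6000 bits.
Propagation delay = 2700000 / 210000000 = 12857.1 μs.
Transmission budget = 73700 − 12857.1 = 60842.9 μs.
R ≥ L / t_tx = 6000 bits / 0.0608429 s = 98.6 kbps.

98.6 kbps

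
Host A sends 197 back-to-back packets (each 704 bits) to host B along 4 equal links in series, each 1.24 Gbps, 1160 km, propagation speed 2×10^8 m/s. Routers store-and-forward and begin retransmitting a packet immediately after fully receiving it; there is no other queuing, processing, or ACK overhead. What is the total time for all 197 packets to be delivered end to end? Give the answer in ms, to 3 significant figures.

Per-hop transmission t_tx = L/R = 704/1240000000 = 0.000567742 ms.
Per-hop propagation t_prop = 1160000/200000000 = 5.8 ms.
Pipeline fill: first packet needs 4·t_tx to clear all hops; remaining 196 packets each add one t_tx.
Total = (4+197-1)·t_tx + 4·t_prop = 200·0.000567742 + 4·5.8 = 23.3 ms.

23.3 ms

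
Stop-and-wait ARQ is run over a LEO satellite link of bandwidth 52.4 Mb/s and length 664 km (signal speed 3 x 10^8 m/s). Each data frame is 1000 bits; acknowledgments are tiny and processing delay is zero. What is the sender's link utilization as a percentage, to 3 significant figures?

t_tx = L/R = 1000/52400000 = 1.9084e-05 s.
t_prop = 664000/300000000 = 0.00221333 s; RTT = 0.00442667 s.
Cycle = t_tx + RTT = 0.00444575 s.
Utilization = t_tx / cycle = 1.9084e-05/0.00444575 = 0.429 %.

0.429 %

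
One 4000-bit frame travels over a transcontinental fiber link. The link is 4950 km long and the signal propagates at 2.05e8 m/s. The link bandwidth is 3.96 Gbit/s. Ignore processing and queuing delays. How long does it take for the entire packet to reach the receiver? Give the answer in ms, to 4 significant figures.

Transmission delay = L/R = 4000 / 3960000000 = 0.0010101 ms.
Propagation delay = d/s = 4950000 m / 2.05e+08 m/s = 24.1463 ms.
Total = 24.15 ms.

24.15 ms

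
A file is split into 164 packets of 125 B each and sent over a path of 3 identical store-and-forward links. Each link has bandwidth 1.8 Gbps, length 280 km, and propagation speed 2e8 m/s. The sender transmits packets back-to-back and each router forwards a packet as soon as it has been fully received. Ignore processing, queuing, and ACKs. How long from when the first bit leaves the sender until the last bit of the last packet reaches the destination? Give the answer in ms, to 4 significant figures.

Per-hop transmission t_tx = L/R = 1000/1800000000 = 0.000555556 ms.
Per-hop propagation t_prop = 280000/200000000 = 1.4 ms.
Pipeline fill: first packet needs 3·t_tx to clear all hops; remaining 163 packets each add one t_tx.
Total = (3+164-1)·t_tx + 3·t_prop = 166·0.000555556 + 3·1.4 = 4.292 ms.

4.292 ms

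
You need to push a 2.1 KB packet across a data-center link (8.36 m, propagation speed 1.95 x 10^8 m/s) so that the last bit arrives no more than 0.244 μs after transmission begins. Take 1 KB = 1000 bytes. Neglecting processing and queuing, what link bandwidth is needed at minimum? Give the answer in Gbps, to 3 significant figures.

L = 16800 bits.
Propagation delay = 8.36 / 195000000 = 0.0428718 μs.
Transmission budget = 0.244 − 0.0428718 = 0.201128 μs.
R ≥ L / t_tx = 16800 bits / 2.01128e-07 s = 83.5 Gbps.

83.5 Gbps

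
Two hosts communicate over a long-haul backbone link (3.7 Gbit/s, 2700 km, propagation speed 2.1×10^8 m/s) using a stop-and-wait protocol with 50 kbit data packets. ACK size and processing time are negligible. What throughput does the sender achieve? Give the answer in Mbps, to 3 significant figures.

1.94 Mbps

t_tx = L/R = 50000/3700000000 = 1.35135e-05 s.
t_prop = 2700000/210000000 = 0.0128571 s; RTT = 0.0257143 s.
Cycle = t_tx + RTT = 0.0257278 s.
Throughput = L / cycle = 50000 / 0.0257278 = 1.94 Mbps.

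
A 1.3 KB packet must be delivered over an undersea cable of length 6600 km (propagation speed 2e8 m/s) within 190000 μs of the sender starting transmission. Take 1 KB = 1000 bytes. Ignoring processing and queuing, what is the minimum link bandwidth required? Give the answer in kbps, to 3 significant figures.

66.2 kbps

L = 10400 bits.
Propagation delay = 6600000 / 200000000 = 33000 μs.
Transmission budget = 190000 − 33000 = 157000 μs.
R ≥ L / t_tx = 10400 bits / 0.157 s = 66.2 kbps.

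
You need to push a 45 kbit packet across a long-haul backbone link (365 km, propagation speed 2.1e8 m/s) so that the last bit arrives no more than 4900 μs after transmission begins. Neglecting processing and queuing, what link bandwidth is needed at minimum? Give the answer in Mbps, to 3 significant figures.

Propagation delay = 365000 / 210000000 = 1738.1 μs.
Transmission budget = 4900 − 1738.1 = 3161.9 μs.
R ≥ L / t_tx = 45000 bits / 0.0031619 s = 14.2 Mbps.

14.2 Mbps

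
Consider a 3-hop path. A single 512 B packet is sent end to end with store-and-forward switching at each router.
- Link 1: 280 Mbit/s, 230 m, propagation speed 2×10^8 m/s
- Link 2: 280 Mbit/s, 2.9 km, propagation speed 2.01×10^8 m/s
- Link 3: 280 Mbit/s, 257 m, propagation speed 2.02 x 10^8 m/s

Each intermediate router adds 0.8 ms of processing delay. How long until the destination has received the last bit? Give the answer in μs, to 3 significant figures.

1660 μs

L = 512 × 8 = 4096 bits.
Transmission delay per hop = L/R = 4096/280000000 = 14.6286 μs; 3 hops → 43.8857 μs.
Propagation delays (d/s per hop): 1.15, 14.4279, 1.27228 μs; sum = 16.8501 μs.
Processing at 2 router(s): 2 × 0.8 ms = 1600 μs.
End-to-end = 1660 μs.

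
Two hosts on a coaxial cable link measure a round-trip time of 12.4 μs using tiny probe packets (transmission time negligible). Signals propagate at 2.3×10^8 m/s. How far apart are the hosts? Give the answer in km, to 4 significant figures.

1.426 km

One-way propagation = RTT/2 = 6.2 μs.
d = s × t = 2.3e+08 × 6.2e-06 = 1.426 km.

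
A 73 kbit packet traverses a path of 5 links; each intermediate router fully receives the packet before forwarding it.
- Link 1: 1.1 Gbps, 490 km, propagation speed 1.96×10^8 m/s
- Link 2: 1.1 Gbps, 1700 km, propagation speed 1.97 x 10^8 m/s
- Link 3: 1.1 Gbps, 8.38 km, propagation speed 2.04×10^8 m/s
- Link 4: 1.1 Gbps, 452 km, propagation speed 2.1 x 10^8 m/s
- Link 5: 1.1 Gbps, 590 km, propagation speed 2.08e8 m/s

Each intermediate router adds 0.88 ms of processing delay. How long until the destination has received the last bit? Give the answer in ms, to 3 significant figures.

L = 73000 bits.
Transmission delay per hop = L/R = 73000/1100000000 = 0.0663636 ms; 5 hops → 0.331818 ms.
Propagation delays (d/s per hop): 2.5, 8.62944, 0.0410784, 2.15238, 2.83654 ms; sum = 16.1594 ms.
Processing at 4 router(s): 4 × 0.88 ms = 3.52 ms.
End-to-end = 20.0 ms.

20.0 ms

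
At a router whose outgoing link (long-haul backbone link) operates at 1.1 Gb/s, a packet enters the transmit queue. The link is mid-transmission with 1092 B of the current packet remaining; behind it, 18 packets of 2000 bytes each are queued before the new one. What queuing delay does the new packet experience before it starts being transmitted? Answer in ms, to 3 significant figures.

0.270 ms

Each queued packet: L/R = 16000/1100000000 = 0.0145455 ms.
18 queued → 0.261818 ms.
Plus remaining 8736 bits of current packet: 0.00794182 ms.
Queuing delay = 0.270 ms.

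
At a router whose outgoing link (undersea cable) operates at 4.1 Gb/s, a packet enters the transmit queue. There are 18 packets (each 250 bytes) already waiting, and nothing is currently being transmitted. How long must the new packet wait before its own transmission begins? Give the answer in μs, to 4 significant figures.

Each queued packet: L/R = 2000/4.1e+09 = 0.487805 μs.
18 queued → 8.78049 μs.
Queuing delay = 8.780 μs.

8.780 μs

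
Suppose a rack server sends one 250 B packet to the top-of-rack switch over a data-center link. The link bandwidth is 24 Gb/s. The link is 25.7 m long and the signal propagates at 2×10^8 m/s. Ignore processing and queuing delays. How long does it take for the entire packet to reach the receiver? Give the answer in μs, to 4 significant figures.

0.2118 μs

L = 250 × 8 = 2000 bits.
Transmission delay = L/R = 2000 / 24000000000 = 0.0833333 μs.
Propagation delay = d/s = 25.7 m / 200000000 m/s = 0.1285 μs.
Total = 0.2118 μs.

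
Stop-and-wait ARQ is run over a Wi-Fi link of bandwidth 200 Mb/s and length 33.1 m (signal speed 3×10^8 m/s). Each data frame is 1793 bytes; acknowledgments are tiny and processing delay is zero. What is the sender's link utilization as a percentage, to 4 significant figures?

t_tx = L/R = 14344/200000000 = 7.172e-05 s.
t_prop = 33.1/300000000 = 1.10333e-07 s; RTT = 2.20667e-07 s.
Cycle = t_tx + RTT = 7.19407e-05 s.
Utilization = t_tx / cycle = 7.172e-05/7.19407e-05 = 99.69 %.

99.69 %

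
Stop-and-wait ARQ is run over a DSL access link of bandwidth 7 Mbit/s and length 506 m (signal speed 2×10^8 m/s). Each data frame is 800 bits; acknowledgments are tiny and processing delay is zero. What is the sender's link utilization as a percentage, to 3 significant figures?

t_tx = L/R = 800/7000000 = 0.000114286 s.
t_prop = 506/200000000 = 2.53e-06 s; RTT = 5.06e-06 s.
Cycle = t_tx + RTT = 0.000119346 s.
Utilization = t_tx / cycle = 0.000114286/0.000119346 = 95.8 %.

95.8 %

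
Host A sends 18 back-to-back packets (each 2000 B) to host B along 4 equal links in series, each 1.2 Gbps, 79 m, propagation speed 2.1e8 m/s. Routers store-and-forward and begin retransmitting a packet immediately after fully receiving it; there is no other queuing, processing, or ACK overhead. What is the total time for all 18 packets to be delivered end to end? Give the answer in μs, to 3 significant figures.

Per-hop transmission t_tx = L/R = 16000/1200000000 = 13.3333 μs.
Per-hop propagation t_prop = 79/210000000 = 0.37619 μs.
Pipeline fill: first packet needs 4·t_tx to clear all hops; remaining 17 packets each add one t_tx.
Total = (4+18-1)·t_tx + 4·t_prop = 21·13.3333 + 4·0.37619 = 282 μs.

282 μs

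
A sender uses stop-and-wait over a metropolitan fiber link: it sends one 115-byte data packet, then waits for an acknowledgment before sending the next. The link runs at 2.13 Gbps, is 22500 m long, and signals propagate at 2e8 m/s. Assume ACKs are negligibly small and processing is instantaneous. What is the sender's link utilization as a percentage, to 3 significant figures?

0.192 %

t_tx = L/R = 920/2130000000 = 4.31925e-07 s.
t_prop = 22500/200000000 = 0.0001125 s; RTT = 0.000225 s.
Cycle = t_tx + RTT = 0.000225432 s.
Utilization = t_tx / cycle = 4.31925e-07/0.000225432 = 0.192 %.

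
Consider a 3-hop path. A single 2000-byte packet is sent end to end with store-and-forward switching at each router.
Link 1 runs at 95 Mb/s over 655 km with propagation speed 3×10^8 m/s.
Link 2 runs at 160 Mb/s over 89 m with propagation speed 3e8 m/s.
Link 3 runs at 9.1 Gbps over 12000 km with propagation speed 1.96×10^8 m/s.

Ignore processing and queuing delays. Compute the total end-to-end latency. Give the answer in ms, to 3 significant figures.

L = 2000 × 8 = 16000 bits.
Transmission delays (L/R per hop): 0.168421, 0.1, 0.00175824 ms; sum = 0.270179 ms.
Propagation delays (d/s per hop): 2.18333, 0.000296667, 61.2245 ms; sum = 63.4081 ms.
End-to-end = 63.7 ms.

63.7 ms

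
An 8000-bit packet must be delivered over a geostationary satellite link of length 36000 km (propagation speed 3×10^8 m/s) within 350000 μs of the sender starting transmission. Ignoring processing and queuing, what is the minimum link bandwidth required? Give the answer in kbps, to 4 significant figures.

34.78 kbps

Propagation delay = 36000000 / 300000000 = 120000 μs.
Transmission budget = 350000 − 120000 = 230000 μs.
R ≥ L / t_tx = 8000 bits / 0.23 s = 34.78 kbps.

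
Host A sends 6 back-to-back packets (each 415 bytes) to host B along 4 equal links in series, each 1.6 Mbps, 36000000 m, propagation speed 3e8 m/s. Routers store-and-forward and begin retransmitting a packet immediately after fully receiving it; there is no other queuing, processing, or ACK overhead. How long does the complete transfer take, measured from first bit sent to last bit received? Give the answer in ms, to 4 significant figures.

Per-hop transmission t_tx = L/R = 3320/1600000 = 2.075 ms.
Per-hop propagation t_prop = 36000000/300000000 = 120 ms.
Pipeline fill: first packet needs 4·t_tx to clear all hops; remaining 5 packets each add one t_tx.
Total = (4+6-1)·t_tx + 4·t_prop = 9·2.075 + 4·120 = 498.7 ms.

498.7 ms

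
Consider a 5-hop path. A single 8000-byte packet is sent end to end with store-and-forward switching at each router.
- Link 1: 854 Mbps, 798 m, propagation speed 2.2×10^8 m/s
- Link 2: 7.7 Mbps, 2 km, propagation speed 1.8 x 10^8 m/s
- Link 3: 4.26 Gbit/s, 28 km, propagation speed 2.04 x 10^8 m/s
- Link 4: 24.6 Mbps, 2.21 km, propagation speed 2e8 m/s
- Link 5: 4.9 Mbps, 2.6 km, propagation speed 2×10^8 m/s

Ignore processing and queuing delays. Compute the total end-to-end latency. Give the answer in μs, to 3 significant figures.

24200 μs

L = 8000 × 8 = 64000 bits.
Transmission delays (L/R per hop): 74.9415, 8311.69, 15.0235, 2601.63, 13061.2 μs; sum = 24064.5 μs.
Propagation delays (d/s per hop): 3.62727, 11.1111, 137.255, 11.05, 13 μs; sum = 176.043 μs.
End-to-end = 24200 μs.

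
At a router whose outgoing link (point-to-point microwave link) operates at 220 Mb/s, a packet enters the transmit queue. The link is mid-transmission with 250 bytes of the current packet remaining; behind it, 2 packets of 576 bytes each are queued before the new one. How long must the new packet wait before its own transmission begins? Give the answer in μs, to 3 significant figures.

Each queued packet: L/R = 4608/220000000 = 20.9455 μs.
2 queued → 41.8909 μs.
Plus remaining 2000 bits of current packet: 9.09091 μs.
Queuing delay = 51.0 μs.

51.0 μs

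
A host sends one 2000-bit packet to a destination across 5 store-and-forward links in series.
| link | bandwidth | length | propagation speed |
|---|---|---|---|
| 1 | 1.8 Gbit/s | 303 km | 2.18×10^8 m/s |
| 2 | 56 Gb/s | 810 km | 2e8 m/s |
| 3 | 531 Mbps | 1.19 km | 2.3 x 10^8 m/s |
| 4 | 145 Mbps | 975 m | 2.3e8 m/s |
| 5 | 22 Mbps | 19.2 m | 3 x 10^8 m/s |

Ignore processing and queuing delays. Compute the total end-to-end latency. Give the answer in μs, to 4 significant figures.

Transmission delays (L/R per hop): 1.11111, 0.0357143, 3.76648, 13.7931, 90.9091 μs; sum = 109.615 μs.
Propagation delays (d/s per hop): 1389.91, 4050, 5.17391, 4.23913, 0.064 μs; sum = 5449.39 μs.
End-to-end = 5559 μs.

5559 μs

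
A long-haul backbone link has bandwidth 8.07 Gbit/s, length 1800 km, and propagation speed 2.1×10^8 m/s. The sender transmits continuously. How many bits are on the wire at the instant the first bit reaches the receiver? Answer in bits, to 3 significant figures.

69200000 bits

Propagation delay = 1800000 / 210000000 = 0.00857143 s.
BDP = R × t_prop = 8070000000 × 0.00857143 = 69171400 bits.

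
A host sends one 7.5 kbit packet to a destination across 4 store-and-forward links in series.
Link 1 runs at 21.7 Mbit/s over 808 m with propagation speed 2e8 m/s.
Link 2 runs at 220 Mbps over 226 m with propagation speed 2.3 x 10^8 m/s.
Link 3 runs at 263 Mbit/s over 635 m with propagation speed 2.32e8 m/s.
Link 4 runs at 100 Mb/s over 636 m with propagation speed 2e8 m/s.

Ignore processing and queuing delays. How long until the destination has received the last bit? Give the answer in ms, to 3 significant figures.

L = 7500 bits.
Transmission delays (L/R per hop): 0.345622, 0.0340909, 0.0285171, 0.075 ms; sum = 0.48323 ms.
Propagation delays (d/s per hop): 0.00404, 0.000982609, 0.00273707, 0.00318 ms; sum = 0.0109397 ms.
End-to-end = 0.494 ms.

0.494 ms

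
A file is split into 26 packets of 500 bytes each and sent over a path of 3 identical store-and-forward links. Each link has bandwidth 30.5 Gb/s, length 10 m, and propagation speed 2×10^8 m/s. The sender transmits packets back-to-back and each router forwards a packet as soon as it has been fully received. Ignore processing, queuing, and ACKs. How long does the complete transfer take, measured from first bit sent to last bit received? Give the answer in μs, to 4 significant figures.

Per-hop transmission t_tx = L/R = 4000/30500000000 = 0.131148 μs.
Per-hop propagation t_prop = 10/200000000 = 0.05 μs.
Pipeline fill: first packet needs 3·t_tx to clear all hops; remaining 25 packets each add one t_tx.
Total = (3+26-1)·t_tx + 3·t_prop = 28·0.131148 + 3·0.05 = 3.822 μs.

3.822 μs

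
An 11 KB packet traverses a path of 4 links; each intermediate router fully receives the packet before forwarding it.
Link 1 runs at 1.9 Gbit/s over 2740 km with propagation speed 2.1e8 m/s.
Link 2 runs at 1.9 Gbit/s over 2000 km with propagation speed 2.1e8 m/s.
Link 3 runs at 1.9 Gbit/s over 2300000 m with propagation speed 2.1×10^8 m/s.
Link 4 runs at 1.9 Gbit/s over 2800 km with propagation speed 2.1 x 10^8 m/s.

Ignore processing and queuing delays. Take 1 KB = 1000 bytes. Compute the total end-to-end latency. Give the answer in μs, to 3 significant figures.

47000 μs

L = 88000 bits.
Transmission delay per hop = L/R = 88000/1900000000 = 46.3158 μs; 4 hops → 185.263 μs.
Propagation delays (d/s per hop): 13047.6, 9523.81, 10952.4, 13333.3 μs; sum = 46857.1 μs.
End-to-end = 47000 μs.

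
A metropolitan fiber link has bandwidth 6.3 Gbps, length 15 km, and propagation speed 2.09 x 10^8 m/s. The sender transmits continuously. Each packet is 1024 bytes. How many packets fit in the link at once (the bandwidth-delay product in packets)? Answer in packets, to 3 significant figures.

Propagation delay = 15000 / 209000000 = 7.17703e-05 s.
BDP = R × t_prop = 6300000000 × 7.17703e-05 = 452153 bits.
In packets of 8192 bits: 55.2 packets.

55.2 packets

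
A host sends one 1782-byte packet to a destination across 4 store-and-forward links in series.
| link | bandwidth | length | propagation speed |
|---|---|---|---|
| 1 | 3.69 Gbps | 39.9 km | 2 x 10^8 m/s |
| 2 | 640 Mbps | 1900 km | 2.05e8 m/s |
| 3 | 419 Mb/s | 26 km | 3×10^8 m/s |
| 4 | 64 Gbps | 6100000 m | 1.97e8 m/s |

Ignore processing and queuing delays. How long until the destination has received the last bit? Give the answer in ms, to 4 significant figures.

40.58 ms

L = 1782 × 8 = 14256 bits.
Transmission delays (L/R per hop): 0.00386341, 0.022275, 0.0340239, 0.00022275 ms; sum = 0.060385 ms.
Propagation delays (d/s per hop): 0.1995, 9.26829, 0.0866667, 30.9645 ms; sum = 40.5189 ms.
End-to-end = 40.58 ms.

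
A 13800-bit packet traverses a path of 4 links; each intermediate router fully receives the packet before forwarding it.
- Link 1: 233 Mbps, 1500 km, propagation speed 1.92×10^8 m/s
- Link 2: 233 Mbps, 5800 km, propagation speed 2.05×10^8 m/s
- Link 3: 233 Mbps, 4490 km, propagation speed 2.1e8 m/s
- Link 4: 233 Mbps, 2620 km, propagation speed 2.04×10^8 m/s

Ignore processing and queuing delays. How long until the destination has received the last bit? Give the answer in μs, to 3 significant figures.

Transmission delay per hop = L/R = 13800/233000000 = 59.2275 μs; 4 hops → 236.91 μs.
Propagation delays (d/s per hop): 7812.5, 28292.7, 21381, 12843.1 μs; sum = 70329.3 μs.
End-to-end = 70600 μs.

70600 μs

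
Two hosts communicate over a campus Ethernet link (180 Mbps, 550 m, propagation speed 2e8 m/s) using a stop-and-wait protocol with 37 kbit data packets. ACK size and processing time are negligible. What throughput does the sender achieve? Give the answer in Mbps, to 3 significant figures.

175 Mbps

t_tx = L/R = 37000/180000000 = 0.000205556 s.
t_prop = 550/200000000 = 2.75e-06 s; RTT = 5.5e-06 s.
Cycle = t_tx + RTT = 0.000211056 s.
Throughput = L / cycle = 37000 / 0.000211056 = 175 Mbps.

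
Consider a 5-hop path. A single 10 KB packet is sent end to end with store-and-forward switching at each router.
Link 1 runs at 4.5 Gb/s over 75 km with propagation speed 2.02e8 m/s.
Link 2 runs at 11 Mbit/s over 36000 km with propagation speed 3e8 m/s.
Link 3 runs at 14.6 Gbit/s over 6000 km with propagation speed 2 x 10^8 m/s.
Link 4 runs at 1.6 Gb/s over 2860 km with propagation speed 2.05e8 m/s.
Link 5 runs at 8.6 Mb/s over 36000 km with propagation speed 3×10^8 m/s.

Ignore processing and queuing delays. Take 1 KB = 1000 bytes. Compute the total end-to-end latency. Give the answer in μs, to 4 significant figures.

301000 μs

L = 80000 bits.
Transmission delays (L/R per hop): 17.7778, 7272.73, 5.47945, 50, 9302.33 μs; sum = 16648.3 μs.
Propagation delays (d/s per hop): 371.287, 120000, 30000, 13951.2, 120000 μs; sum = 284323 μs.
End-to-end = 301000 μs.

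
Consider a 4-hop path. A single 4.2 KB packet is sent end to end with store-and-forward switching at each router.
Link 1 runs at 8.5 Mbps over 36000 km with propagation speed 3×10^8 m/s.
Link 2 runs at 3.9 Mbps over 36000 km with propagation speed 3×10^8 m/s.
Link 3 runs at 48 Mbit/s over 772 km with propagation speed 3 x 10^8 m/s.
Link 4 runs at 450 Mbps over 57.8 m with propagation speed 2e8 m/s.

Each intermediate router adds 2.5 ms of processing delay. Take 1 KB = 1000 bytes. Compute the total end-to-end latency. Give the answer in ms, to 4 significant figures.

263.4 ms

L = 33600 bits.
Transmission delays (L/R per hop): 3.95294, 8.61538, 0.7, 0.0746667 ms; sum = 13.343 ms.
Propagation delays (d/s per hop): 120, 120, 2.57333, 0.000289 ms; sum = 242.574 ms.
Processing at 3 router(s): 3 × 2.5 ms = 7.5 ms.
End-to-end = 263.4 ms.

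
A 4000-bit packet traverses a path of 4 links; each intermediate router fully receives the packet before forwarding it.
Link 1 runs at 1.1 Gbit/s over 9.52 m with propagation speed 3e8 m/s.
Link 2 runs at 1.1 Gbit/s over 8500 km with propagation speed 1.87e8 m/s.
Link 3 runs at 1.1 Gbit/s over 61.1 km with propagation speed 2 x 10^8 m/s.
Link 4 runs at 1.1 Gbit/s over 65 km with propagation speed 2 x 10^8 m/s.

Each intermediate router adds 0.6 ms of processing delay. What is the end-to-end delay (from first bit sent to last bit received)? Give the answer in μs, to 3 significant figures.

47900 μs

Transmission delay per hop = L/R = 4000/1100000000 = 3.63636 μs; 4 hops → 14.5455 μs.
Propagation delays (d/s per hop): 0.0317333, 45454.5, 305.5, 325 μs; sum = 46085.1 μs.
Processing at 3 router(s): 3 × 0.6 ms = 1800 μs.
End-to-end = 47900 μs.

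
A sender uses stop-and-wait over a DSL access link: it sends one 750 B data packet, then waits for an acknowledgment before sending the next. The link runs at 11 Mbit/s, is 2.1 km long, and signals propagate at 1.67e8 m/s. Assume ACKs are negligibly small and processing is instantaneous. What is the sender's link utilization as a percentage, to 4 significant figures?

95.59 %

t_tx = L/R = 6000/11000000 = 0.000545455 s.
t_prop = 2100/167000000 = 1.25749e-05 s; RTT = 2.51497e-05 s.
Cycle = t_tx + RTT = 0.000570604 s.
Utilization = t_tx / cycle = 0.000545455/0.000570604 = 95.59 %.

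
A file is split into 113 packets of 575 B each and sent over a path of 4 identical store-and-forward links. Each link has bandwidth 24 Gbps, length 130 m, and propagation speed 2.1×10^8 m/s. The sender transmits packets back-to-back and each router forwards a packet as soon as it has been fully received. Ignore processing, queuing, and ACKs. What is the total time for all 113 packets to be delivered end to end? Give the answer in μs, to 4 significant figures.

24.71 μs

Per-hop transmission t_tx = L/R = 4600/24000000000 = 0.191667 μs.
Per-hop propagation t_prop = 130/210000000 = 0.619048 μs.
Pipeline fill: first packet needs 4·t_tx to clear all hops; remaining 112 packets each add one t_tx.
Total = (4+113-1)·t_tx + 4·t_prop = 116·0.191667 + 4·0.619048 = 24.71 μs.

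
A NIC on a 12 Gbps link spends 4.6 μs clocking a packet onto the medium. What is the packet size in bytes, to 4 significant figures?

L = R × t_tx = 12000000000 b/s × 4.6e-06 s = 55200 bits.
In bytes: 55200 / 8 = 6900 bytes.

6900 bytes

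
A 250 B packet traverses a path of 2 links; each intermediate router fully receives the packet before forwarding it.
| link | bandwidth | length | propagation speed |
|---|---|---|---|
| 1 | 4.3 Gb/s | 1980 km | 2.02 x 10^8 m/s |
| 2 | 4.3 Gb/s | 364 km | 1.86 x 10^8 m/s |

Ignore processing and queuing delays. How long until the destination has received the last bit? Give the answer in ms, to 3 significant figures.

11.8 ms

L = 250 × 8 = 2000 bits.
Transmission delay per hop = L/R = 2000/4300000000 = 0.000465116 ms; 2 hops → 0.000930233 ms.
Propagation delays (d/s per hop): 9.80198, 1.95699 ms; sum = 11.759 ms.
End-to-end = 11.8 ms.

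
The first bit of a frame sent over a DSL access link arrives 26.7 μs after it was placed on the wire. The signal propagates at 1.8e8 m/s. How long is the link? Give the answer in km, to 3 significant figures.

4.81 km

d = s × t_prop = 180000000 × 2.67e-05 = 4.81 km.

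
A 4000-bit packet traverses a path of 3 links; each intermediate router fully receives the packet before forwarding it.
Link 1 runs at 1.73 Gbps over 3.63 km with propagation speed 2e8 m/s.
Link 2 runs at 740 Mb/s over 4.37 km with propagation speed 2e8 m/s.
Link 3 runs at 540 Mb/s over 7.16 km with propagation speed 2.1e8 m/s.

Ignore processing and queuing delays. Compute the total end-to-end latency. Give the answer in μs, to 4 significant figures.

Transmission delays (L/R per hop): 2.31214, 5.40541, 7.40741 μs; sum = 15.125 μs.
Propagation delays (d/s per hop): 18.15, 21.85, 34.0952 μs; sum = 74.0952 μs.
End-to-end = 89.22 μs.

89.22 μs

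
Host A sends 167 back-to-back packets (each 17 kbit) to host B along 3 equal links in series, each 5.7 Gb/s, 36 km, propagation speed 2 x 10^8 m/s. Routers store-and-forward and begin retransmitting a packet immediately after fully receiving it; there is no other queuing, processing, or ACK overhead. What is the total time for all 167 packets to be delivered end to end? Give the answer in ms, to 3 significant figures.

Per-hop transmission t_tx = L/R = 17000/5700000000 = 0.00298246 ms.
Per-hop propagation t_prop = 36000/200000000 = 0.18 ms.
Pipeline fill: first packet needs 3·t_tx to clear all hops; remaining 166 packets each add one t_tx.
Total = (3+167-1)·t_tx + 3·t_prop = 169·0.00298246 + 3·0.18 = 1.04 ms.

1.04 ms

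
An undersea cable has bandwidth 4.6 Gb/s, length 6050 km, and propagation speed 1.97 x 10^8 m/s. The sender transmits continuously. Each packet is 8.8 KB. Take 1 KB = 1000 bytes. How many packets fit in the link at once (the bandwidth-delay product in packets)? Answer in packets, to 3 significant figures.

2010 packets

Propagation delay = 6050000 / 197000000 = 0.0307107 s.
BDP = R × t_prop = 4600000000 × 0.0307107 = 141269000 bits.
In packets of 70400 bits: 2010 packets.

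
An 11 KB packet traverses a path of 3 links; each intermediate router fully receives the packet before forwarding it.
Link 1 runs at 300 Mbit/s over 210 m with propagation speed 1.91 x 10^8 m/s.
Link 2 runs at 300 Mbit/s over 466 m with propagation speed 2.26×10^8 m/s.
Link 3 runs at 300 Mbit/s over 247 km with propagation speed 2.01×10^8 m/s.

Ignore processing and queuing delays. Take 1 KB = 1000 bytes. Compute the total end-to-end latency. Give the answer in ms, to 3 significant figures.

2.11 ms

L = 88000 bits.
Transmission delay per hop = L/R = 88000/300000000 = 0.293333 ms; 3 hops → 0.88 ms.
Propagation delays (d/s per hop): 0.00109948, 0.00206195, 1.22886 ms; sum = 1.23202 ms.
End-to-end = 2.11 ms.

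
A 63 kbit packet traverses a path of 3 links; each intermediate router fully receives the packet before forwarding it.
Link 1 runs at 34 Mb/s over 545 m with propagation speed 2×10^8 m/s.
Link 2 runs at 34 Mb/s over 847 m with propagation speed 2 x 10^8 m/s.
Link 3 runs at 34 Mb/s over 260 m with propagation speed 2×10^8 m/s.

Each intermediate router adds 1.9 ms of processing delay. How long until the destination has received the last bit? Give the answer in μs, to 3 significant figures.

9370 μs

L = 63000 bits.
Transmission delay per hop = L/R = 63000/34000000 = 1852.94 μs; 3 hops → 5558.82 μs.
Propagation delays (d/s per hop): 2.725, 4.235, 1.3 μs; sum = 8.26 μs.
Processing at 2 router(s): 2 × 1.9 ms = 3800 μs.
End-to-end = 9370 μs.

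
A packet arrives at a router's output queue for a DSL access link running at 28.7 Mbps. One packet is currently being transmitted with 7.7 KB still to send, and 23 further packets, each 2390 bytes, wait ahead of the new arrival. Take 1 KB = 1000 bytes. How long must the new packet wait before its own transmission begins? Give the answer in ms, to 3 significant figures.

Each queued packet: L/R = 19120/28700000 = 0.666202 ms.
23 queued → 15.3226 ms.
Plus remaining 61600 bits of current packet: 2.14634 ms.
Queuing delay = 17.5 ms.

17.5 ms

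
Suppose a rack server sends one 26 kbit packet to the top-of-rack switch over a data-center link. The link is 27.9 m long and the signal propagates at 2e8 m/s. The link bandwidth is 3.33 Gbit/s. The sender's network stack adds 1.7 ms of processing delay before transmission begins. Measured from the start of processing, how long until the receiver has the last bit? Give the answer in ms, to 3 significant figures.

1.71 ms

L = 26000 bits.
Transmission delay = L/R = 26000 / 3330000000 = 0.00780781 ms.
Propagation delay = d/s = 27.9 m / 200000000 m/s = 0.0001395 ms.
Plus processing delay 1.7 ms = 1.7 ms.
Total = 1.71 ms.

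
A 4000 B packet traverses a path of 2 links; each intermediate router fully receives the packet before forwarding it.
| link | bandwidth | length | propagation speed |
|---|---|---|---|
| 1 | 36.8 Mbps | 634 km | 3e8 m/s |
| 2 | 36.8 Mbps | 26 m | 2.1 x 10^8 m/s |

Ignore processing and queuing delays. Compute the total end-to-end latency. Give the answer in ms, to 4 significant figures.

L = 4000 × 8 = 32000 bits.
Transmission delay per hop = L/R = 32000/36800000 = 0.869565 ms; 2 hops → 1.73913 ms.
Propagation delays (d/s per hop): 2.11333, 0.00012381 ms; sum = 2.11346 ms.
End-to-end = 3.853 ms.

3.853 ms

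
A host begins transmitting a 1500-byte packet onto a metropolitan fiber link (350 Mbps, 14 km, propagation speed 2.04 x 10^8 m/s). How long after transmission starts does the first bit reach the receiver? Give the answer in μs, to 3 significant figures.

First bit experiences only propagation delay: d/s = 14000/204000000 = 68.6 μs.

68.6 μs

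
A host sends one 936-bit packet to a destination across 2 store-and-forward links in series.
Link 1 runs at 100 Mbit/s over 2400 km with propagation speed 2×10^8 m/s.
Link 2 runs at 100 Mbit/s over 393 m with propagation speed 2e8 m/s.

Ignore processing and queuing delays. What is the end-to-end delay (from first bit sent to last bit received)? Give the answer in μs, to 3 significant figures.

Transmission delay per hop = L/R = 936/100000000 = 9.36 μs; 2 hops → 18.72 μs.
Propagation delays (d/s per hop): 12000, 1.965 μs; sum = 12002 μs.
End-to-end = 12000 μs.

12000 μs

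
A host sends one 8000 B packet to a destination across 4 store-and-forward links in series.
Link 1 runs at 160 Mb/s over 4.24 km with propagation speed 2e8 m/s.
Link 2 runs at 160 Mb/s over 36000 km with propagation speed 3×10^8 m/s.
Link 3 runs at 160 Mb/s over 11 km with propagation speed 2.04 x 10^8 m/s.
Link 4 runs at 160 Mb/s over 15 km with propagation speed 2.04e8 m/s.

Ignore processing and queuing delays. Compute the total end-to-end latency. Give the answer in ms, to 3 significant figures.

122 ms

L = 8000 × 8 = 64000 bits.
Transmission delay per hop = L/R = 64000/160000000 = 0.4 ms; 4 hops → 1.6 ms.
Propagation delays (d/s per hop): 0.0212, 120, 0.0539216, 0.0735294 ms; sum = 120.149 ms.
End-to-end = 122 ms.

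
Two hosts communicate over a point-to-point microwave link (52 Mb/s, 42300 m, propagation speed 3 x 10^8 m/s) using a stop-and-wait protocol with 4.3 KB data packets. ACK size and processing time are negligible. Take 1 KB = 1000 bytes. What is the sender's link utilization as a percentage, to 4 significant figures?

t_tx = L/R = 34400/52000000 = 0.000661538 s.
t_prop = 42300/300000000 = 0.000141 s; RTT = 0.000282 s.
Cycle = t_tx + RTT = 0.000943538 s.
Utilization = t_tx / cycle = 0.000661538/0.000943538 = 70.11 %.

70.11 %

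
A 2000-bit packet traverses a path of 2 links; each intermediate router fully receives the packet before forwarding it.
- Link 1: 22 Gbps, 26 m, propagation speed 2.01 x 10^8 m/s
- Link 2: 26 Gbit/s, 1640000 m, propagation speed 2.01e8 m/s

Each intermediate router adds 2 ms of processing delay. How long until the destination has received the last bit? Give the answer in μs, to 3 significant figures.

Transmission delays (L/R per hop): 0.0909091, 0.0769231 μs; sum = 0.167832 μs.
Propagation delays (d/s per hop): 0.129353, 8159.2 μs; sum = 8159.33 μs.
Processing at 1 router(s): 1 × 2 ms = 2000 μs.
End-to-end = 10200 μs.

10200 μs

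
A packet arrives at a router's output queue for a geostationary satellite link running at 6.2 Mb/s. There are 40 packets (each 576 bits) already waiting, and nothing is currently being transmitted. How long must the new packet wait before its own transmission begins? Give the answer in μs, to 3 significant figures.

Each queued packet: L/R = 576/6200000 = 92.9032 μs.
40 queued → 3716.13 μs.
Queuing delay = 3720 μs.

3720 μs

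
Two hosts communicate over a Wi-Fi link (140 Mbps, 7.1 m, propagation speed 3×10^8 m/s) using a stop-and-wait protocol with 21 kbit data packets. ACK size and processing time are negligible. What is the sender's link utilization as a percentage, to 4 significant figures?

t_tx = L/R = 21000/140000000 = 0.00015 s.
t_prop = 7.1/300000000 = 2.36667e-08 s; RTT = 4.73333e-08 s.
Cycle = t_tx + RTT = 0.000150047 s.
Utilization = t_tx / cycle = 0.00015/0.000150047 = 99.97 %.

99.97 %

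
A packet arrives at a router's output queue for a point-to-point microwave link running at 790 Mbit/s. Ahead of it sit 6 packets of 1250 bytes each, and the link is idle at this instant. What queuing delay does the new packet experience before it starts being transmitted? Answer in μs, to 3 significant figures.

75.9 μs

Each queued packet: L/R = 10000/790000000 = 12.6582 μs.
6 queued → 75.9494 μs.
Queuing delay = 75.9 μs.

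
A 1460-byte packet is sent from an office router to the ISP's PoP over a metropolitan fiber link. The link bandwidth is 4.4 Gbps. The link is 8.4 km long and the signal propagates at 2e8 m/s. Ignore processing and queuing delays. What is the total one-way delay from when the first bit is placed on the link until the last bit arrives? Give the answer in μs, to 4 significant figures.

44.65 μs

L = 1460 × 8 = 11680 bits.
Transmission delay = L/R = 11680 / 4400000000 = 2.65455 μs.
Propagation delay = d/s = 8400 m / 200000000 m/s = 42 μs.
Total = 44.65 μs.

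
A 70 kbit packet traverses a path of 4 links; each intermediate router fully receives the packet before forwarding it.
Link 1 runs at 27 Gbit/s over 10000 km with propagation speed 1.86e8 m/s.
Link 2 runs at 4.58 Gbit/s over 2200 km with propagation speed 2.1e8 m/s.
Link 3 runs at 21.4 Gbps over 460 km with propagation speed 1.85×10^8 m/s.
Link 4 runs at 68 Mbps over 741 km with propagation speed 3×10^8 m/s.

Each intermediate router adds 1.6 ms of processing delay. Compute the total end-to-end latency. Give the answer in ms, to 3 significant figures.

75.0 ms

L = 70000 bits.
Transmission delays (L/R per hop): 0.00259259, 0.0152838, 0.00327103, 1.02941 ms; sum = 1.05056 ms.
Propagation delays (d/s per hop): 53.7634, 10.4762, 2.48649, 2.47 ms; sum = 69.1961 ms.
Processing at 3 router(s): 3 × 1.6 ms = 4.8 ms.
End-to-end = 75.0 ms.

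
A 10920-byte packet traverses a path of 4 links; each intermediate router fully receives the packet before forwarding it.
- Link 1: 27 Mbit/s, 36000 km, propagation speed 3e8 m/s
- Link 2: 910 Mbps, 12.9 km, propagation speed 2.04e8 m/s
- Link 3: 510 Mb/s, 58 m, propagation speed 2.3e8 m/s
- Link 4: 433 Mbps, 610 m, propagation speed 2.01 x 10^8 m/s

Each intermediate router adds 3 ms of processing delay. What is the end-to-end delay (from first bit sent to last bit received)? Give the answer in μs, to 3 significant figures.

L = 10920 × 8 = 87360 bits.
Transmission delays (L/R per hop): 3235.56, 96, 171.294, 201.755 μs; sum = 3704.6 μs.
Propagation delays (d/s per hop): 120000, 63.2353, 0.252174, 3.03483 μs; sum = 120067 μs.
Processing at 3 router(s): 3 × 3 ms = 9000 μs.
End-to-end = 133000 μs.

133000 μs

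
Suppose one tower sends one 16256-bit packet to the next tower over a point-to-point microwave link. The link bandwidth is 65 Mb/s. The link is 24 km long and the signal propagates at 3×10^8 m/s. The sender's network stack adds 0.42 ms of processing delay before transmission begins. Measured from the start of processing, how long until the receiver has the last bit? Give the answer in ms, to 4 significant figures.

0.7501 ms

Transmission delay = L/R = 16256 / 65000000 = 0.250092 ms.
Propagation delay = d/s = 24000 m / 300000000 m/s = 0.08 ms.
Plus processing delay 0.42 ms = 0.42 ms.
Total = 0.7501 ms.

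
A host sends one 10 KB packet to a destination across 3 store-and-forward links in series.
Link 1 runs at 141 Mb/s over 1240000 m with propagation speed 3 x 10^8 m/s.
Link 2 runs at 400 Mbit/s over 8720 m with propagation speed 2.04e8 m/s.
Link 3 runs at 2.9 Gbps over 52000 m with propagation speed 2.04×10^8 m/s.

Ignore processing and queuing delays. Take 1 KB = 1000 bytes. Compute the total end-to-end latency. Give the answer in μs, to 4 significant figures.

L = 80000 bits.
Transmission delays (L/R per hop): 567.376, 200, 27.5862 μs; sum = 794.962 μs.
Propagation delays (d/s per hop): 4133.33, 42.7451, 254.902 μs; sum = 4430.98 μs.
End-to-end = 5226 μs.

5226 μs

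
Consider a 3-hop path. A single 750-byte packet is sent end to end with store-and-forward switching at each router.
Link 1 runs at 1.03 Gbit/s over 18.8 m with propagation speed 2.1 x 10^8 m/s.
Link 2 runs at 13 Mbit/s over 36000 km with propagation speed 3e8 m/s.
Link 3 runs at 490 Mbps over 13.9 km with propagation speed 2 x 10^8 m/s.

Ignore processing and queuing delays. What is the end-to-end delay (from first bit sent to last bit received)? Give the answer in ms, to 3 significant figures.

121 ms

L = 750 × 8 = 6000 bits.
Transmission delays (L/R per hop): 0.00582524, 0.461538, 0.0122449 ms; sum = 0.479609 ms.
Propagation delays (d/s per hop): 8.95238e-05, 120, 0.0695 ms; sum = 120.07 ms.
End-to-end = 121 ms.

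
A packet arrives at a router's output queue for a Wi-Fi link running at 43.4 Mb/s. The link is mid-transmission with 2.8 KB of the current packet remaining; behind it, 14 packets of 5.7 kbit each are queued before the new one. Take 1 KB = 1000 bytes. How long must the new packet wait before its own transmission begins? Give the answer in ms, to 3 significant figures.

2.35 ms

Each queued packet: L/R = 5700/43400000 = 0.131336 ms.
14 queued → 1.83871 ms.
Plus remaining 22400 bits of current packet: 0.516129 ms.
Queuing delay = 2.35 ms.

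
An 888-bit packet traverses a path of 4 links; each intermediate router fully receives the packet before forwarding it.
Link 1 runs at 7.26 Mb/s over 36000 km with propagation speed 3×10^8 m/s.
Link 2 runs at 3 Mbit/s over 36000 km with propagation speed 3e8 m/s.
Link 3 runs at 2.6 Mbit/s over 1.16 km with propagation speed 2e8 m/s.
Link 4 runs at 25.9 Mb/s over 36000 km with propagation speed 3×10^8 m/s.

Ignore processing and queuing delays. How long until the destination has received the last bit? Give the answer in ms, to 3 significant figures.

Transmission delays (L/R per hop): 0.122314, 0.296, 0.341538, 0.0342857 ms; sum = 0.794138 ms.
Propagation delays (d/s per hop): 120, 120, 0.0058, 120 ms; sum = 360.006 ms.
End-to-end = 361 ms.

361 ms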